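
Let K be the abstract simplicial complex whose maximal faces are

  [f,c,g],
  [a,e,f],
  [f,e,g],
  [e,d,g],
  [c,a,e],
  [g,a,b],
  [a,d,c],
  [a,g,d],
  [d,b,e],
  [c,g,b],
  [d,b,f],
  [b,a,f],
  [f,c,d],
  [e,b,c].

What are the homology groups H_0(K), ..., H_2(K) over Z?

H_0 = Z,  H_1 = Z^2,  H_2 = Z.

Fix the vertex order a < b < c < d < e < f < g and write every simplex with vertices in increasing order. Then dim K = 2 and the simplices of K are:

  0-simplices (7): a, b, c, d, e, f, g
  1-simplices (21): ab, ac, ad, ae, af, ag, bc, bd, be, bf, bg, cd, ce, cf, cg, de, df, dg, ef, eg, fg
  2-simplices (14): abf, abg, acd, ace, adg, aef, bce, bcg, bde, bdf, cdf, cfg, deg, efg

giving chain groups C_0 ≅ Z^7, C_1 ≅ Z^21, C_2 ≅ Z^14.

Boundary ∂_1: C_1 → C_0 is given by ∂[p,q] = [q] − [p]. For instance
  ∂df = f − d.
The 7×21 boundary matrix has rank 6 and Smith normal form diag(1,1,1,1,1,1).

The boundary map ∂_2: C_2 → C_1 maps a triangle to the signed sum of its edges. For instance
  ∂abg = bg − ag + ab,
  ∂cfg = fg − cg + cf.
The 21×14 boundary matrix has rank 13 and Smith normal form diag(1,1,1,1,1,1,1,1,1,1,1,1,1).

From H_k ≅ ker(∂_k) / im(∂_{k+1}) we obtain:

  H_0: rank C_0 − rank ∂_1 = 7 − 6 = 1, and the invariant factors of ∂_1 are all 1, so H_0 ≅ Z.
  H_1: rank ker ∂_1 − rank ∂_2 = (21 − 6) − 13 = 2, and the invariant factors of ∂_2 are all 1, so H_1 ≅ Z^2.
  H_2: rank ker ∂_2 − rank ∂_3 = (14 − 13) − 0 = 1, and there is no ∂_3, so H_2 ≅ Z.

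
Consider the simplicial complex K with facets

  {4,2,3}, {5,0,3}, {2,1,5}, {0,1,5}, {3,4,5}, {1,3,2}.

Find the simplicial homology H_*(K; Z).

Take the total order 0 < 1 < 2 < 3 < 4 < 5 on the vertex set. Then K (dimension 2) consists of the simplices:

  0-simplices (6): [0], [1], [2], [3], [4], [5]
  1-simplices (12): [0,1], [0,3], [0,5], [1,2], [1,3], [1,5], [2,3], [2,4], [2,5], [3,4], [3,5], [4,5]
  2-simplices (6): [0,1,5], [0,3,5], [1,2,3], [1,2,5], [2,3,4], [3,4,5]

Hence C_0 ≅ Z^6, C_1 ≅ Z^12, C_2 ≅ Z^6.

Boundary ∂_1: C_1 → C_0 sends each edge [p,q] (with p < q) to q − p.
The resulting 6×12 matrix has rank 5, and its Smith normal form has invariant factors (1,1,1,1,1).

The boundary map ∂_2: C_2 → C_1 acts by ∂[p,q,r] = [q,r] − [p,r] + [p,q]. For instance
  ∂[1,2,5] = [2,5] − [1,5] + [1,2],
  ∂[0,1,5] = [1,5] − [0,5] + [0,1].
The resulting 12×6 matrix has rank 6, and its Smith normal form has invariant factors (1,1,1,1,1,1).

Computing H_k = (kernel of ∂_k) / (image of ∂_{k+1}):

  H_0: rank C_0 − rank ∂_1 = 6 − 5 = 1, and the invariant factors of ∂_1 are all 1, so H_0 = Z.
  H_1: rank ker ∂_1 − rank ∂_2 = (12 − 5) − 6 = 1, and the invariant factors of ∂_2 are all 1, so H_1 = Z.
  H_2: rank ker ∂_2 − rank ∂_3 = (6 − 6) − 0 = 0, and there is no ∂_3, so H_2 = 0.

As a check, the Euler characteristic is 6 − 12 + 6 = 0, which agrees with 1 − 1 + 0 = 0.
(K is a triangulation of the cylinder S^1 x I.)

H_0 ≅ Z,  H_1 ≅ Z,  H_2 = 0.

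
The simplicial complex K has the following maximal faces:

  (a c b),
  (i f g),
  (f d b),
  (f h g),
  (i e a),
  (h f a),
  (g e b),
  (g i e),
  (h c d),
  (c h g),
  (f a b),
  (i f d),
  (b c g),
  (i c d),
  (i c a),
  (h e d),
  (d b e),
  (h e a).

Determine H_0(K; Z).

H_0 = Z.

Take the total order a < b < c < d < e < f < g < h < i on the vertex set. Then K (dimension 2) consists of the simplices:

  0-simplices (9): a, b, c, d, e, f, g, h, i
  1-simplices (27): ab, ac, ae, af, ah, ai, bc, bd, be, bf, bg, cd, cg, ch, ci, de, df, dh, di, eg, eh, ei, fg, fh, fi, gh, gi
  2-simplices (18): abc, abf, aci, aeh, aei, afh, bcg, bde, bdf, beg, cdh, cdi, cgh, deh, dfi, egi, fgh, fgi

giving chain groups C_0 ≅ Z^9, C_1 ≅ Z^27, C_2 ≅ Z^18.

Boundary ∂_1: C_1 → C_0 maps an edge to its endpoints' difference, ∂[p,q] = q − p. For instance
  ∂df = f − d.
As a 9×27 matrix over Z this has rank 8, with invariant factors (1,1,1,1,1,1,1,1).

∂_2: C_2 → C_1 acts by ∂[p,q,r] = [q,r] − [p,r] + [p,q]. For instance
  ∂cgh = gh − ch + cg,
  ∂bcg = cg − bg + bc.
This gives a 27×18 integer matrix of rank 17; reducing to Smith normal form yields diagonal entries (1,1,1,1,1,1,1,1,1,1,1,1,1,1,1,1,1).

Now H_k = ker ∂_k / im ∂_{k+1}, so:

  H_0: rank C_0 − rank ∂_1 = 9 − 8 = 1, and the invariant factors of ∂_1 are all 1, so H_0 = Z.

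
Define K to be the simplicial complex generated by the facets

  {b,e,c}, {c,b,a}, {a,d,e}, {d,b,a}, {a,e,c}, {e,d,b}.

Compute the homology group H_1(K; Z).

H_1 ≅ 0.

Fix the vertex order a < b < c < d < e and write every simplex with vertices in increasing order. Then dim K = 2 and the simplices of K are:

  0-simplices (5): a, b, c, d, e
  1-simplices (9): ab, ac, ad, ae, bc, bd, be, ce, de
  2-simplices (6): abc, abd, ace, ade, bce, bde

Hence C_0 ≅ Z^5, C_1 ≅ Z^9, C_2 ≅ Z^6.

∂_1: C_1 → C_0 maps an edge to its endpoints' difference, ∂[p,q] = q − p. For instance
  ∂ac = c − a.
The resulting 5×9 matrix has rank 4, and its Smith normal form has invariant factors (1,1,1,1).

The boundary map ∂_2: C_2 → C_1 sends each 2-simplex [p,q,r] to [q,r] − [p,r] + [p,q]. For instance
  ∂ade = de − ae + ad,
  ∂ace = ce − ae + ac.
As a 9×6 matrix over Z this has rank 5, with invariant factors (1,1,1,1,1).

From H_k ≅ ker(∂_k) / im(∂_{k+1}) we obtain:

  H_1: rank ker ∂_1 − rank ∂_2 = (9 − 4) − 5 = 0, and the invariant factors of ∂_2 are all 1, so H_1 = 0.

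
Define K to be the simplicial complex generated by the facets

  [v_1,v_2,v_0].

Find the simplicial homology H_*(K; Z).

H_0 ≅ Z,  H_1 = 0,  H_2 = 0.

Fix the vertex order v_0 < v_1 < v_2 and write every simplex with vertices in increasing order. Then dim K = 2 and the simplices of K are:

  0-simplices (3): [v_0], [v_1], [v_2]
  1-simplices (3): [v_0,v_1], [v_0,v_2], [v_1,v_2]
  2-simplices (1): [v_0,v_1,v_2]

Hence C_0 ≅ Z^3, C_1 ≅ Z^3, C_2 ≅ Z^1.

The boundary map ∂_1: C_1 → C_0 maps an edge to its endpoints' difference, ∂[p,q] = q − p.
As a 3×3 matrix over Z this has rank 2, with invariant factors (1,1).

∂_2: C_2 → C_1 maps a triangle to the signed sum of its edges. For instance
  ∂[v_0,v_1,v_2] = [v_1,v_2] − [v_0,v_2] + [v_0,v_1].
The 3×1 boundary matrix has rank 1 and Smith normal form diag(1).

Reading off H_k = ker ∂_k / im ∂_{k+1}:

  H_0: rank C_0 − rank ∂_1 = 3 − 2 = 1, and the invariant factors of ∂_1 are all 1, so H_0 = Z.
  H_1: rank ker ∂_1 − rank ∂_2 = (3 − 2) − 1 = 0, and the invariant factors of ∂_2 are all 1, so H_1 = 0.
  H_2: rank ker ∂_2 − rank ∂_3 = (1 − 1) − 0 = 0, and there is no ∂_3, so H_2 = 0.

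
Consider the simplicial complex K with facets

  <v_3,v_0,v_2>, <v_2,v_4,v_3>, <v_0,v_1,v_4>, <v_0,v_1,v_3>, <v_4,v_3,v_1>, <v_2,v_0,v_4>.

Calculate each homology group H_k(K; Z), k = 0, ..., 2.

H_0 = Z,  H_1 = 0,  H_2 = Z.

Take the total order v_0 < v_1 < v_2 < v_3 < v_4 on the vertex set. Then K (dimension 2) consists of the simplices:

  0-simplices (5): [v_0], [v_1], [v_2], [v_3], [v_4]
  1-simplices (9): [v_0,v_1], [v_0,v_2], [v_0,v_3], [v_0,v_4], [v_1,v_3], [v_1,v_4], [v_2,v_3], [v_2,v_4], [v_3,v_4]
  2-simplices (6): [v_0,v_1,v_3], [v_0,v_1,v_4], [v_0,v_2,v_3], [v_0,v_2,v_4], [v_1,v_3,v_4], [v_2,v_3,v_4]

giving chain groups C_0 ≅ Z^5, C_1 ≅ Z^9, C_2 ≅ Z^6.

The boundary map ∂_1: C_1 → C_0 sends each edge [p,q] (with p < q) to q − p. For instance
  ∂[v_2,v_4] = [v_4] − [v_2].
This gives a 5×9 integer matrix of rank 4; reducing to Smith normal form yields diagonal entries (1,1,1,1).

∂_2: C_2 → C_1 sends each 2-simplex [p,q,r] to [q,r] − [p,r] + [p,q]. For instance
  ∂[v_0,v_1,v_4] = [v_1,v_4] − [v_0,v_4] + [v_0,v_1],
  ∂[v_2,v_3,v_4] = [v_3,v_4] − [v_2,v_4] + [v_2,v_3].
The resulting 9×6 matrix has rank 5, and its Smith normal form has invariant factors (1,1,1,1,1).

Computing H_k = (kernel of ∂_k) / (image of ∂_{k+1}):

  H_0: rank C_0 − rank ∂_1 = 5 − 4 = 1, and the invariant factors of ∂_1 are all 1, so H_0 ≅ Z.
  H_1: rank ker ∂_1 − rank ∂_2 = (9 − 4) − 5 = 0, and the invariant factors of ∂_2 are all 1, so H_1 ≅ 0.
  H_2: rank ker ∂_2 − rank ∂_3 = (6 − 5) − 0 = 1, and there is no ∂_3, so H_2 ≅ Z.

As a check, the Euler characteristic is 5 − 9 + 6 = 2, which agrees with 1 − 0 + 1 = 2.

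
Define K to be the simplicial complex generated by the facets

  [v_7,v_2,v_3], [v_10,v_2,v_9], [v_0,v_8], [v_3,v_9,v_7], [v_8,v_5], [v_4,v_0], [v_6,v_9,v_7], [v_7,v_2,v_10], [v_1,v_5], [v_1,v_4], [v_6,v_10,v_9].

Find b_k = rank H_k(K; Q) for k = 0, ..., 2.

Fix the vertex order v_0 < v_1 < v_2 < v_3 < v_4 < v_5 < v_6 < v_7 < v_8 < v_9 < v_10 and write every simplex with vertices in increasing order. Then dim K = 2 and the simplices of K are:

  0-simplices (11): [v_0], [v_1], [v_2], [v_3], [v_4], [v_5], [v_6], [v_7], [v_8], [v_9], [v_10]
  1-simplices (17): (17 of them)
  2-simplices (6): [v_2,v_3,v_7], [v_2,v_7,v_10], [v_2,v_9,v_10], [v_3,v_7,v_9], [v_6,v_7,v_9], [v_6,v_9,v_10]

giving chain groups C_0 ≅ Z^11, C_1 ≅ Z^17, C_2 ≅ Z^6.

∂_1: C_1 → C_0 maps an edge to its endpoints' difference, ∂[p,q] = q − p.
The 11×17 boundary matrix has rank 9 and Smith normal form diag(1,1,1,1,1,1,1,1,1).

Boundary ∂_2: C_2 → C_1 sends each 2-simplex [p,q,r] to [q,r] − [p,r] + [p,q]. For instance
  ∂[v_6,v_9,v_10] = [v_9,v_10] − [v_6,v_10] + [v_6,v_9],
  ∂[v_2,v_3,v_7] = [v_3,v_7] − [v_2,v_7] + [v_2,v_3].
The resulting 17×6 matrix has rank 6, and its Smith normal form has invariant factors (1,1,1,1,1,1).

Reading off H_k = ker ∂_k / im ∂_{k+1}:

  H_0: rank C_0 − rank ∂_1 = 11 − 9 = 2, and the invariant factors of ∂_1 are all 1, so H_0 ≅ Z^2.
  H_1: rank ker ∂_1 − rank ∂_2 = (17 − 9) − 6 = 2, and the invariant factors of ∂_2 are all 1, so H_1 ≅ Z^2.
  H_2: rank ker ∂_2 − rank ∂_3 = (6 − 6) − 0 = 0, and there is no ∂_3, so H_2 ≅ 0.

Hence the Betti numbers are b_0 = 2, b_1 = 2, b_2 = 0.

b_0 = 2, b_1 = 2, b_2 = 0.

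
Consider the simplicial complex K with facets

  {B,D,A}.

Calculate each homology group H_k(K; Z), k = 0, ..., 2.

Fix the vertex order A < B < D and write every simplex with vertices in increasing order. Then dim K = 2 and the simplices of K are:

  0-simplices (3): A, B, D
  1-simplices (3): AB, AD, BD
  2-simplices (1): ABD

so the chain groups are C_0 ≅ Z^3, C_1 ≅ Z^3, C_2 ≅ Z^1.

Boundary ∂_1: C_1 → C_0 sends each edge [p,q] (with p < q) to q − p. For instance
  ∂AD = D − A.
As a 3×3 matrix over Z this has rank 2, with invariant factors (1,1).

∂_2: C_2 → C_1 sends each 2-simplex [p,q,r] to [q,r] − [p,r] + [p,q]. For instance
  ∂ABD = BD − AD + AB.
The 3×1 boundary matrix has rank 1 and Smith normal form diag(1).

Reading off H_k = ker ∂_k / im ∂_{k+1}:

  H_0: rank C_0 − rank ∂_1 = 3 − 2 = 1, and the invariant factors of ∂_1 are all 1, so H_0 ≅ Z.
  H_1: rank ker ∂_1 − rank ∂_2 = (3 − 2) − 1 = 0, and the invariant factors of ∂_2 are all 1, so H_1 ≅ 0.
  H_2: rank ker ∂_2 − rank ∂_3 = (1 − 1) − 0 = 0, and there is no ∂_3, so H_2 ≅ 0.

H_0 ≅ Z,  H_1 = 0,  H_2 = 0.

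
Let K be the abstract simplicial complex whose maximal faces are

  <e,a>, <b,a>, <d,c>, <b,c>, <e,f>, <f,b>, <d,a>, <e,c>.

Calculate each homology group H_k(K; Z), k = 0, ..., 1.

Fix the vertex order a < b < c < d < e < f and write every simplex with vertices in increasing order. Then dim K = 1 and the simplices of K are:

  0-simplices (6): a, b, c, d, e, f
  1-simplices (8): ab, ad, ae, bc, bf, cd, ce, ef

so the chain groups are C_0 ≅ Z^6, C_1 ≅ Z^8.

∂_1: C_1 → C_0 is given by ∂[p,q] = [q] − [p].
As a 6×8 matrix over Z this has rank 5, with invariant factors (1,1,1,1,1).

Reading off H_k = ker ∂_k / im ∂_{k+1}:

  H_0: rank C_0 − rank ∂_1 = 6 − 5 = 1, and the invariant factors of ∂_1 are all 1, so H_0 = Z.
  H_1: rank ker ∂_1 − rank ∂_2 = (8 − 5) − 0 = 3, and there is no ∂_2, so H_1 = Z^3.

H_0 ≅ Z,  H_1 ≅ Z^3.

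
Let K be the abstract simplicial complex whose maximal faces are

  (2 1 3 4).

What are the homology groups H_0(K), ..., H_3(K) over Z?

K has 4 vertices, 6 edges, 4 triangles, 1 3-simplex.
rank ∂_0 = 0, rank ∂_1 = 3 ⇒ b_0 = 4 − 0 − 3 = 1; all invariant factors of ∂_1 are 1 so no torsion. So H_0 = Z.
rank ∂_1 = 3, rank ∂_2 = 3 ⇒ b_1 = 6 − 3 − 3 = 0; all invariant factors of ∂_2 are 1 so no torsion. So H_1 = 0.
rank ∂_2 = 3, rank ∂_3 = 1 ⇒ b_2 = 4 − 3 − 1 = 0; all invariant factors of ∂_3 are 1 so no torsion. So H_2 = 0.
rank ∂_3 = 1, rank ∂_4 = 0 ⇒ b_3 = 1 − 1 − 0 = 0. So H_3 = 0.

H_0 ≅ Z,  H_1 = 0,  H_2 = 0,  H_3 = 0.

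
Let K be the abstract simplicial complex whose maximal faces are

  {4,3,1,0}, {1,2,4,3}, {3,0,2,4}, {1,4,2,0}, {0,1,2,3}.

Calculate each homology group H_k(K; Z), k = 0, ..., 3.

H_0 ≅ Z,  H_1 = 0,  H_2 = 0,  H_3 ≅ Z.

We work with the vertex ordering 0 < 1 < 2 < 3 < 4. The simplices of K, each written with vertices in increasing order, are:

  0-simplices (5): [0], [1], [2], [3], [4]
  1-simplices (10): [0,1], [0,2], [0,3], [0,4], [1,2], [1,3], [1,4], [2,3], [2,4], [3,4]
  2-simplices (10): [0,1,2], [0,1,3], [0,1,4], [0,2,3], [0,2,4], [0,3,4], [1,2,3], [1,2,4], [1,3,4], [2,3,4]
  3-simplices (5): [0,1,2,3], [0,1,2,4], [0,1,3,4], [0,2,3,4], [1,2,3,4]

Hence C_0 ≅ Z^5, C_1 ≅ Z^10, C_2 ≅ Z^10, C_3 ≅ Z^5.

∂_1: C_1 → C_0 is given by ∂[p,q] = [q] − [p].
This gives a 5×10 integer matrix of rank 4; reducing to Smith normal form yields diagonal entries (1,1,1,1).

The boundary map ∂_2: C_2 → C_1 maps a triangle to the signed sum of its edges. For instance
  ∂[0,2,4] = [2,4] − [0,4] + [0,2],
  ∂[0,2,3] = [2,3] − [0,3] + [0,2].
The resulting 10×10 matrix has rank 6, and its Smith normal form has invariant factors (1,1,1,1,1,1).

The boundary map ∂_3: C_3 → C_2 sends each 3-simplex σ to the alternating sum Σ_i (−1)^i (σ with its i-th vertex removed). For instance
  ∂[0,1,2,3] = [1,2,3] − [0,2,3] + [0,1,3] − [0,1,2],
  ∂[0,1,2,4] = [1,2,4] − [0,2,4] + [0,1,4] − [0,1,2].
The 10×5 boundary matrix has rank 4 and Smith normal form diag(1,1,1,1).

Reading off H_k = ker ∂_k / im ∂_{k+1}:

  H_0: rank C_0 − rank ∂_1 = 5 − 4 = 1, and the invariant factors of ∂_1 are all 1, so H_0 = Z.
  H_1: rank ker ∂_1 − rank ∂_2 = (10 − 4) − 6 = 0, and the invariant factors of ∂_2 are all 1, so H_1 = 0.
  H_2: rank ker ∂_2 − rank ∂_3 = (10 − 6) − 4 = 0, and the invariant factors of ∂_3 are all 1, so H_2 = 0.
  H_3: rank ker ∂_3 − rank ∂_4 = (5 − 4) − 0 = 1, and there is no ∂_4, so H_3 = Z.

(K is a triangulation of the 3-sphere S^3.)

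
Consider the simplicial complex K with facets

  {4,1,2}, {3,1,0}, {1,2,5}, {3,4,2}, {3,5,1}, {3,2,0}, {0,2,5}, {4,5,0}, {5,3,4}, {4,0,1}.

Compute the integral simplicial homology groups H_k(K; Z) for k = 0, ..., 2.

We work with the vertex ordering 0 < 1 < 2 < 3 < 4 < 5. The simplices of K, each written with vertices in increasing order, are:

  0-simplices (6): [0], [1], [2], [3], [4], [5]
  1-simplices (15): [0,1], [0,2], [0,3], [0,4], [0,5], [1,2], [1,3], [1,4], [1,5], [2,3], [2,4], [2,5], [3,4], [3,5], [4,5]
  2-simplices (10): [0,1,3], [0,1,4], [0,2,3], [0,2,5], [0,4,5], [1,2,4], [1,2,5], [1,3,5], [2,3,4], [3,4,5]

so the chain groups are C_0 ≅ Z^6, C_1 ≅ Z^15, C_2 ≅ Z^10.

∂_1: C_1 → C_0 sends each edge [p,q] (with p < q) to q − p.
The resulting 6×15 matrix has rank 5, and its Smith normal form has invariant factors (1,1,1,1,1).

The boundary map ∂_2: C_2 → C_1 maps a triangle to the signed sum of its edges. For instance
  ∂[0,2,5] = [2,5] − [0,5] + [0,2],
  ∂[0,4,5] = [4,5] − [0,5] + [0,4].
The 15×10 boundary matrix has rank 10 and Smith normal form diag(1,1,1,1,1,1,1,1,1,2).

Now H_k = ker ∂_k / im ∂_{k+1}, so:

  H_0: rank C_0 − rank ∂_1 = 6 − 5 = 1, and the invariant factors of ∂_1 are all 1, so H_0 = Z.
  H_1: rank ker ∂_1 − rank ∂_2 = (15 − 5) − 10 = 0, and ∂_2 has invariant factor 2 > 1, so H_1 = Z_2.
  H_2: rank ker ∂_2 − rank ∂_3 = (10 − 10) − 0 = 0, and there is no ∂_3, so H_2 = 0.

H_0 = Z,  H_1 = Z_2,  H_2 = 0.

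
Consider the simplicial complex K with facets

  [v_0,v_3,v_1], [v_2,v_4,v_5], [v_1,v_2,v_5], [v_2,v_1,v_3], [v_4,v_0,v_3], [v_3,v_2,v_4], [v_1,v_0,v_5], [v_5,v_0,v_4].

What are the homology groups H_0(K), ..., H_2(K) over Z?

K has 6 vertices, 12 edges, 8 triangles.
rank ∂_0 = 0, rank ∂_1 = 5 ⇒ b_0 = 6 − 0 − 5 = 1; all invariant factors of ∂_1 are 1 so no torsion. So H_0 ≅ Z.
rank ∂_1 = 5, rank ∂_2 = 7 ⇒ b_1 = 12 − 5 − 7 = 0; all invariant factors of ∂_2 are 1 so no torsion. So H_1 ≅ 0.
rank ∂_2 = 7, rank ∂_3 = 0 ⇒ b_2 = 8 − 7 − 0 = 1. So H_2 ≅ Z.

H_0 ≅ Z,  H_1 = 0,  H_2 ≅ Z.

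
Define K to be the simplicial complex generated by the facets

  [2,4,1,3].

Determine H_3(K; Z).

Fix the vertex order 1 < 2 < 3 < 4 and write every simplex with vertices in increasing order. Then dim K = 3 and the simplices of K are:

  0-simplices (4): [1], [2], [3], [4]
  1-simplices (6): [1,2], [1,3], [1,4], [2,3], [2,4], [3,4]
  2-simplices (4): [1,2,3], [1,2,4], [1,3,4], [2,3,4]
  3-simplices (1): [1,2,3,4]

giving chain groups C_0 ≅ Z^4, C_1 ≅ Z^6, C_2 ≅ Z^4, C_3 ≅ Z^1.

Boundary ∂_1: C_1 → C_0 maps an edge to its endpoints' difference, ∂[p,q] = q − p. For instance
  ∂[2,4] = [4] − [2].
The 4×6 boundary matrix has rank 3 and Smith normal form diag(1,1,1).

Boundary ∂_2: C_2 → C_1 acts by ∂[p,q,r] = [q,r] − [p,r] + [p,q]. For instance
  ∂[1,2,3] = [2,3] − [1,3] + [1,2],
  ∂[2,3,4] = [3,4] − [2,4] + [2,3].
As a 6×4 matrix over Z this has rank 3, with invariant factors (1,1,1).

∂_3: C_3 → C_2 sends each 3-simplex σ to the alternating sum Σ_i (−1)^i (σ with its i-th vertex removed). For instance
  ∂[1,2,3,4] = [2,3,4] − [1,3,4] + [1,2,4] − [1,2,3].
As a 4×1 matrix over Z this has rank 1, with invariant factors (1).

From H_k ≅ ker(∂_k) / im(∂_{k+1}) we obtain:

  H_3: rank ker ∂_3 − rank ∂_4 = (1 − 1) − 0 = 0, and there is no ∂_4, so H_3 ≅ 0.

H_3 ≅ 0.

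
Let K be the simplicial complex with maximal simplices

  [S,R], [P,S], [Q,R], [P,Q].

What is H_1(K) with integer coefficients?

Take the total order P < Q < R < S on the vertex set. Then K (dimension 1) consists of the simplices:

  0-simplices (4): P, Q, R, S
  1-simplices (4): PQ, PS, QR, RS

giving chain groups C_0 ≅ Z^4, C_1 ≅ Z^4.

Boundary ∂_1: C_1 → C_0 maps an edge to its endpoints' difference, ∂[p,q] = q − p. For instance
  ∂QR = R − Q.
The resulting 4×4 matrix has rank 3, and its Smith normal form has invariant factors (1,1,1).

Computing H_k = (kernel of ∂_k) / (image of ∂_{k+1}):

  H_1: rank ker ∂_1 − rank ∂_2 = (4 − 3) − 0 = 1, and there is no ∂_2, so H_1 ≅ Z.

H_1 ≅ Z.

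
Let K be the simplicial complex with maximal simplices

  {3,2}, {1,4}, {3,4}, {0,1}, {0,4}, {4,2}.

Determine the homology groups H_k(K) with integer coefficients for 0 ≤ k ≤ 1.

Take the total order 0 < 1 < 2 < 3 < 4 on the vertex set. Then K (dimension 1) consists of the simplices:

  0-simplices (5): [0], [1], [2], [3], [4]
  1-simplices (6): [0,1], [0,4], [1,4], [2,3], [2,4], [3,4]

Hence C_0 ≅ Z^5, C_1 ≅ Z^6.

The boundary map ∂_1: C_1 → C_0 is given by ∂[p,q] = [q] − [p]. For instance
  ∂[1,4] = [4] − [1].
This gives a 5×6 integer matrix of rank 4; reducing to Smith normal form yields diagonal entries (1,1,1,1).

From H_k ≅ ker(∂_k) / im(∂_{k+1}) we obtain:

  H_0: rank C_0 − rank ∂_1 = 5 − 4 = 1, and the invariant factors of ∂_1 are all 1, so H_0 = Z.
  H_1: rank ker ∂_1 − rank ∂_2 = (6 − 4) − 0 = 2, and there is no ∂_2, so H_1 = Z^2.

As a check, the Euler characteristic is 5 − 6 = -1, which agrees with 1 − 2 = -1.

H_0 ≅ Z,  H_1 ≅ Z^2.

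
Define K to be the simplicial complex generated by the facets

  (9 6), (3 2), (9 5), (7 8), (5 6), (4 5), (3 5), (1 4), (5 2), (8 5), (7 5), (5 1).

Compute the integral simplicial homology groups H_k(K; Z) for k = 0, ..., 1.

H_0 ≅ Z,  H_1 ≅ Z^4.

Take the total order 1 < 2 < 3 < 4 < 5 < 6 < 7 < 8 < 9 on the vertex set. Then K (dimension 1) consists of the simplices:

  0-simplices (9): [1], [2], [3], [4], [5], [6], [7], [8], [9]
  1-simplices (12): [1,4], [1,5], [2,3], [2,5], [3,5], [4,5], [5,6], [5,7], [5,8], [5,9], [6,9], [7,8]

giving chain groups C_0 ≅ Z^9, C_1 ≅ Z^12.

Boundary ∂_1: C_1 → C_0 maps an edge to its endpoints' difference, ∂[p,q] = q − p.
The 9×12 boundary matrix has rank 8 and Smith normal form diag(1,1,1,1,1,1,1,1).

Now H_k = ker ∂_k / im ∂_{k+1}, so:

  H_0: rank C_0 − rank ∂_1 = 9 − 8 = 1, and the invariant factors of ∂_1 are all 1, so H_0 ≅ Z.
  H_1: rank ker ∂_1 − rank ∂_2 = (12 − 8) − 0 = 4, and there is no ∂_2, so H_1 ≅ Z^4.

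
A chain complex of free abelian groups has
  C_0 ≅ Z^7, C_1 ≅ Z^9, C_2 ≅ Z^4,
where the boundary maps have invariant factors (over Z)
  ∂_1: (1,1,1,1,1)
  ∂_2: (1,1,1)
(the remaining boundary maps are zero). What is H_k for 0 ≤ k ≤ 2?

H_0 ≅ Z^2,  H_1 ≅ Z,  H_2 ≅ Z.

H_0: b_0 = 7 − 0 − 5 = 2; torsion from ∂_1 factors > 1: none. So H_0 ≅ Z^2.
H_1: b_1 = 9 − 5 − 3 = 1; torsion from ∂_2 factors > 1: none. So H_1 ≅ Z.
H_2: b_2 = 4 − 3 − 0 = 1; torsion from ∂_3 factors > 1: none. So H_2 ≅ Z.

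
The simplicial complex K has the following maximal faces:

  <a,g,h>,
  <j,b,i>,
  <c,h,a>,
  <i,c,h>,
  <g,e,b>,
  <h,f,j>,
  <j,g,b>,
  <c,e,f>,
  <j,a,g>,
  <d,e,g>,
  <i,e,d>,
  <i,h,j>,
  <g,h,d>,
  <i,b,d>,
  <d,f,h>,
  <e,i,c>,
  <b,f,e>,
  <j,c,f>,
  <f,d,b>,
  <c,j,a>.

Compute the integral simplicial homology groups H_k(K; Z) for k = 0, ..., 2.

Take the total order a < b < c < d < e < f < g < h < i < j on the vertex set. Then K (dimension 2) consists of the simplices:

  0-simplices (10): a, b, c, d, e, f, g, h, i, j
  1-simplices (30): ac, ag, ah, aj, bd, be, bf, bg, bi, bj, ce, cf, ch, ci, cj, de, df, dg, dh, di, ef, eg, ei, fh, fj, gh, gj, hi, hj, ij
  2-simplices (20): ach, acj, agh, agj, bdf, bdi, bef, beg, bgj, bij, cef, cei, cfj, chi, deg, dei, dfh, dgh, fhj, hij

so the chain groups are C_0 ≅ Z^10, C_1 ≅ Z^30, C_2 ≅ Z^20.

Boundary ∂_1: C_1 → C_0 maps an edge to its endpoints' difference, ∂[p,q] = q − p.
This gives a 10×30 integer matrix of rank 9; reducing to Smith normal form yields diagonal entries (1,1,1,1,1,1,1,1,1).

Boundary ∂_2: C_2 → C_1 acts by ∂[p,q,r] = [q,r] − [p,r] + [p,q]. For instance
  ∂bdf = df − bf + bd,
  ∂acj = cj − aj + ac.
This gives a 30×20 integer matrix of rank 20; reducing to Smith normal form yields diagonal entries (1,1,1,1,1,1,1,1,1,1,1,1,1,1,1,1,1,1,1,2).

Now H_k = ker ∂_k / im ∂_{k+1}, so:

  H_0: rank C_0 − rank ∂_1 = 10 − 9 = 1, and the invariant factors of ∂_1 are all 1, so H_0 = Z.
  H_1: rank ker ∂_1 − rank ∂_2 = (30 − 9) − 20 = 1, and ∂_2 has invariant factor 2 > 1, so H_1 = Z ⊕ Z/2Z.
  H_2: rank ker ∂_2 − rank ∂_3 = (20 − 20) − 0 = 0, and there is no ∂_3, so H_2 = 0.

H_0 = Z,  H_1 = Z ⊕ Z/2Z,  H_2 = 0.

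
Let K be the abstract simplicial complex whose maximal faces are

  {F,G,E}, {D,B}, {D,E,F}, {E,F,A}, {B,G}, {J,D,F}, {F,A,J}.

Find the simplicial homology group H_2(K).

H_2 ≅ 0.

Fix the vertex order A < B < D < E < F < G < J and write every simplex with vertices in increasing order. Then dim K = 2 and the simplices of K are:

  0-simplices (7): A, B, D, E, F, G, J
  1-simplices (12): AE, AF, AJ, BD, BG, DE, DF, DJ, EF, EG, FG, FJ
  2-simplices (5): AEF, AFJ, DEF, DFJ, EFG

Hence C_0 ≅ Z^7, C_1 ≅ Z^12, C_2 ≅ Z^5.

The boundary map ∂_1: C_1 → C_0 is given by ∂[p,q] = [q] − [p].
The 7×12 boundary matrix has rank 6 and Smith normal form diag(1,1,1,1,1,1).

∂_2: C_2 → C_1 acts by ∂[p,q,r] = [q,r] − [p,r] + [p,q]. For instance
  ∂AEF = EF − AF + AE,
  ∂AFJ = FJ − AJ + AF.
This gives a 12×5 integer matrix of rank 5; reducing to Smith normal form yields diagonal entries (1,1,1,1,1).

Reading off H_k = ker ∂_k / im ∂_{k+1}:

  H_2: rank ker ∂_2 − rank ∂_3 = (5 − 5) − 0 = 0, and there is no ∂_3, so H_2 = 0.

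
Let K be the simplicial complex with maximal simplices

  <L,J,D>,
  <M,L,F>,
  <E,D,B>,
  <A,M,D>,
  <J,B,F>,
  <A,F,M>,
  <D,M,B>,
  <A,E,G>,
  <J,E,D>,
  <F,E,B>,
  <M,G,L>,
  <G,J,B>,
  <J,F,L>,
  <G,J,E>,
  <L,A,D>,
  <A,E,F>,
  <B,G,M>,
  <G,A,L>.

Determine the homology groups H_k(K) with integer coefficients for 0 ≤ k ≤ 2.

H_0 ≅ Z,  H_1 ≅ Z ⊕ Z/2Z,  H_2 = 0.

Order the vertices as A < B < D < E < F < G < J < L < M. Listing each simplex with vertices in this order, K has dimension 2 with simplices:

  0-simplices (9): A, B, D, E, F, G, J, L, M
  1-simplices (27): AD, AE, AF, AG, AL, AM, BD, BE, BF, BG, BJ, BM, DE, DJ, DL, DM, EF, EG, EJ, FJ, FL, FM, GJ, GL, GM, JL, LM
  2-simplices (18): ADL, ADM, AEF, AEG, AFM, AGL, BDE, BDM, BEF, BFJ, BGJ, BGM, DEJ, DJL, EGJ, FJL, FLM, GLM

so the chain groups are C_0 ≅ Z^9, C_1 ≅ Z^27, C_2 ≅ Z^18.

∂_1: C_1 → C_0 is given by ∂[p,q] = [q] − [p].
The resulting 9×27 matrix has rank 8, and its Smith normal form has invariant factors (1,1,1,1,1,1,1,1).

Boundary ∂_2: C_2 → C_1 acts by ∂[p,q,r] = [q,r] − [p,r] + [p,q]. For instance
  ∂BFJ = FJ − BJ + BF,
  ∂BDE = DE − BE + BD.
The 27×18 boundary matrix has rank 18 and Smith normal form diag(1,1,1,1,1,1,1,1,1,1,1,1,1,1,1,1,1,2).

Now H_k = ker ∂_k / im ∂_{k+1}, so:

  H_0: rank C_0 − rank ∂_1 = 9 − 8 = 1, and the invariant factors of ∂_1 are all 1, so H_0 ≅ Z.
  H_1: rank ker ∂_1 − rank ∂_2 = (27 − 8) − 18 = 1, and ∂_2 has invariant factor 2 > 1, so H_1 ≅ Z ⊕ Z/2Z.
  H_2: rank ker ∂_2 − rank ∂_3 = (18 − 18) − 0 = 0, and there is no ∂_3, so H_2 ≅ 0.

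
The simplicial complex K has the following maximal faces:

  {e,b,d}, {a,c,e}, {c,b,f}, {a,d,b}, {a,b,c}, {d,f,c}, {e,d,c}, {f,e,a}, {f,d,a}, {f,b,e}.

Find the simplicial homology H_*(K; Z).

We work with the vertex ordering a < b < c < d < e < f. The simplices of K, each written with vertices in increasing order, are:

  0-simplices (6): a, b, c, d, e, f
  1-simplices (15): ab, ac, ad, ae, af, bc, bd, be, bf, cd, ce, cf, de, df, ef
  2-simplices (10): abc, abd, ace, adf, aef, bcf, bde, bef, cde, cdf

so the chain groups are C_0 ≅ Z^6, C_1 ≅ Z^15, C_2 ≅ Z^10.

The boundary map ∂_1: C_1 → C_0 is given by ∂[p,q] = [q] − [p].
As a 6×15 matrix over Z this has rank 5, with invariant factors (1,1,1,1,1).

The boundary map ∂_2: C_2 → C_1 sends each 2-simplex [p,q,r] to [q,r] − [p,r] + [p,q]. For instance
  ∂abd = bd − ad + ab,
  ∂cdf = df − cf + cd.
This gives a 15×10 integer matrix of rank 10; reducing to Smith normal form yields diagonal entries (1,1,1,1,1,1,1,1,1,2).

Computing H_k = (kernel of ∂_k) / (image of ∂_{k+1}):

  H_0: rank C_0 − rank ∂_1 = 6 − 5 = 1, and the invariant factors of ∂_1 are all 1, so H_0 ≅ Z.
  H_1: rank ker ∂_1 − rank ∂_2 = (15 − 5) − 10 = 0, and ∂_2 has invariant factor 2 > 1, so H_1 ≅ Z_2.
  H_2: rank ker ∂_2 − rank ∂_3 = (10 − 10) − 0 = 0, and there is no ∂_3, so H_2 ≅ 0.

(K is a triangulation of the real projective plane RP^2.)

H_0 = Z,  H_1 = Z_2,  H_2 = 0.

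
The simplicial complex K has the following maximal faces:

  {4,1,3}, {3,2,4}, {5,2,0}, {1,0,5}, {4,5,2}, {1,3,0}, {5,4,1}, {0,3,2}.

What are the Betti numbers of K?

b_0 = 1, b_1 = 0, b_2 = 1.

Order the vertices as 0 < 1 < 2 < 3 < 4 < 5. Listing each simplex with vertices in this order, K has dimension 2 with simplices:

  0-simplices (6): [0], [1], [2], [3], [4], [5]
  1-simplices (12): [0,1], [0,2], [0,3], [0,5], [1,3], [1,4], [1,5], [2,3], [2,4], [2,5], [3,4], [4,5]
  2-simplices (8): [0,1,3], [0,1,5], [0,2,3], [0,2,5], [1,3,4], [1,4,5], [2,3,4], [2,4,5]

giving chain groups C_0 ≅ Z^6, C_1 ≅ Z^12, C_2 ≅ Z^8.

Boundary ∂_1: C_1 → C_0 sends each edge [p,q] (with p < q) to q − p. For instance
  ∂[1,5] = [5] − [1].
The resulting 6×12 matrix has rank 5, and its Smith normal form has invariant factors (1,1,1,1,1).

The boundary map ∂_2: C_2 → C_1 sends each 2-simplex [p,q,r] to [q,r] − [p,r] + [p,q]. For instance
  ∂[0,2,5] = [2,5] − [0,5] + [0,2],
  ∂[1,3,4] = [3,4] − [1,4] + [1,3].
This gives a 12×8 integer matrix of rank 7; reducing to Smith normal form yields diagonal entries (1,1,1,1,1,1,1).

Computing H_k = (kernel of ∂_k) / (image of ∂_{k+1}):

  H_0: rank C_0 − rank ∂_1 = 6 − 5 = 1, and the invariant factors of ∂_1 are all 1, so H_0 ≅ Z.
  H_1: rank ker ∂_1 − rank ∂_2 = (12 − 5) − 7 = 0, and the invariant factors of ∂_2 are all 1, so H_1 ≅ 0.
  H_2: rank ker ∂_2 − rank ∂_3 = (8 − 7) − 0 = 1, and there is no ∂_3, so H_2 ≅ Z.

Hence the Betti numbers are b_0 = 1, b_1 = 0, b_2 = 1.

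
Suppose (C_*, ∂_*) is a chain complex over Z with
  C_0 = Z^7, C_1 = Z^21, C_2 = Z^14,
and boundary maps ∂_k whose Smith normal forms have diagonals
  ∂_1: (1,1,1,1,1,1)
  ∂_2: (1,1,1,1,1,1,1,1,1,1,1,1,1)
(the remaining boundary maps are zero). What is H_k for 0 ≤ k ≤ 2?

H_0 ≅ Z,  H_1 ≅ Z^2,  H_2 ≅ Z.

H_0: b_0 = 7 − 0 − 6 = 1; torsion from ∂_1 factors > 1: none. So H_0 ≅ Z.
H_1: b_1 = 21 − 6 − 13 = 2; torsion from ∂_2 factors > 1: none. So H_1 ≅ Z^2.
H_2: b_2 = 14 − 13 − 0 = 1; torsion from ∂_3 factors > 1: none. So H_2 ≅ Z.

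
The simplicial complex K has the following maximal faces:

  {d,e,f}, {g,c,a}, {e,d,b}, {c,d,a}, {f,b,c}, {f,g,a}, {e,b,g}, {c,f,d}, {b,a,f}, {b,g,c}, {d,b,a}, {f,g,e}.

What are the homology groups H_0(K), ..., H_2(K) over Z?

We work with the vertex ordering a < b < c < d < e < f < g. The simplices of K, each written with vertices in increasing order, are:

  0-simplices (7): a, b, c, d, e, f, g
  1-simplices (18): ab, ac, ad, af, ag, bc, bd, be, bf, bg, cd, cf, cg, de, df, ef, eg, fg
  2-simplices (12): abd, abf, acd, acg, afg, bcf, bcg, bde, beg, cdf, def, efg

so the chain groups are C_0 ≅ Z^7, C_1 ≅ Z^18, C_2 ≅ Z^12.

Boundary ∂_1: C_1 → C_0 maps an edge to its endpoints' difference, ∂[p,q] = q − p.
As a 7×18 matrix over Z this has rank 6, with invariant factors (1,1,1,1,1,1).

∂_2: C_2 → C_1 acts by ∂[p,q,r] = [q,r] − [p,r] + [p,q]. For instance
  ∂abf = bf − af + ab,
  ∂efg = fg − eg + ef.
The 18×12 boundary matrix has rank 12 and Smith normal form diag(1,1,1,1,1,1,1,1,1,1,1,2).

Now H_k = ker ∂_k / im ∂_{k+1}, so:

  H_0: rank C_0 − rank ∂_1 = 7 − 6 = 1, and the invariant factors of ∂_1 are all 1, so H_0 ≅ Z.
  H_1: rank ker ∂_1 − rank ∂_2 = (18 − 6) − 12 = 0, and ∂_2 has invariant factor 2 > 1, so H_1 ≅ Z/2.
  H_2: rank ker ∂_2 − rank ∂_3 = (12 − 12) − 0 = 0, and there is no ∂_3, so H_2 ≅ 0.

H_0 = Z,  H_1 = Z/2,  H_2 = 0.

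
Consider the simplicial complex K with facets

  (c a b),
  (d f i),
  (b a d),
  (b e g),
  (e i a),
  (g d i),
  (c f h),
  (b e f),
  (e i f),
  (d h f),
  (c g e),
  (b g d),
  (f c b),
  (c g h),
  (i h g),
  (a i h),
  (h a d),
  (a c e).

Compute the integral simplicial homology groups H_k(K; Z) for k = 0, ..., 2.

H_0 = Z,  H_1 = Z ⊕ Z/2,  H_2 = 0.

Order the vertices as a < b < c < d < e < f < g < h < i. Listing each simplex with vertices in this order, K has dimension 2 with simplices:

  0-simplices (9): a, b, c, d, e, f, g, h, i
  1-simplices (27): ab, ac, ad, ae, ah, ai, bc, bd, be, bf, bg, ce, cf, cg, ch, df, dg, dh, di, ef, eg, ei, fh, fi, gh, gi, hi
  2-simplices (18): abc, abd, ace, adh, aei, ahi, bcf, bdg, bef, beg, ceg, cfh, cgh, dfh, dfi, dgi, efi, ghi

Hence C_0 ≅ Z^9, C_1 ≅ Z^27, C_2 ≅ Z^18.

Boundary ∂_1: C_1 → C_0 maps an edge to its endpoints' difference, ∂[p,q] = q − p. For instance
  ∂hi = i − h.
The resulting 9×27 matrix has rank 8, and its Smith normal form has invariant factors (1,1,1,1,1,1,1,1).

∂_2: C_2 → C_1 acts by ∂[p,q,r] = [q,r] − [p,r] + [p,q]. For instance
  ∂bef = ef − bf + be,
  ∂dfh = fh − dh + df.
This gives a 27×18 integer matrix of rank 18; reducing to Smith normal form yields diagonal entries (1,1,1,1,1,1,1,1,1,1,1,1,1,1,1,1,1,2).

Reading off H_k = ker ∂_k / im ∂_{k+1}:

  H_0: rank C_0 − rank ∂_1 = 9 − 8 = 1, and the invariant factors of ∂_1 are all 1, so H_0 ≅ Z.
  H_1: rank ker ∂_1 − rank ∂_2 = (27 − 8) − 18 = 1, and ∂_2 has invariant factor 2 > 1, so H_1 ≅ Z ⊕ Z/2.
  H_2: rank ker ∂_2 − rank ∂_3 = (18 − 18) − 0 = 0, and there is no ∂_3, so H_2 ≅ 0.

As a check, the Euler characteristic is 9 − 27 + 18 = 0, which agrees with 1 − 1 + 0 = 0.
(K is a triangulation of the Klein bottle.)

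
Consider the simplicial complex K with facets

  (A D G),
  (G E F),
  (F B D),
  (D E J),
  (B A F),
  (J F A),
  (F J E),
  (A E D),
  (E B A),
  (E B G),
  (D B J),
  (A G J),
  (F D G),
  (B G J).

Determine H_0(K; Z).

H_0 = Z.

Fix the vertex order A < B < D < E < F < G < J and write every simplex with vertices in increasing order. Then dim K = 2 and the simplices of K are:

  0-simplices (7): A, B, D, E, F, G, J
  1-simplices (21): AB, AD, AE, AF, AG, AJ, BD, BE, BF, BG, BJ, DE, DF, DG, DJ, EF, EG, EJ, FG, FJ, GJ
  2-simplices (14): ABE, ABF, ADE, ADG, AFJ, AGJ, BDF, BDJ, BEG, BGJ, DEJ, DFG, EFG, EFJ

Hence C_0 ≅ Z^7, C_1 ≅ Z^21, C_2 ≅ Z^14.

Boundary ∂_1: C_1 → C_0 is given by ∂[p,q] = [q] − [p]. For instance
  ∂AE = E − A.
The resulting 7×21 matrix has rank 6, and its Smith normal form has invariant factors (1,1,1,1,1,1).

∂_2: C_2 → C_1 maps a triangle to the signed sum of its edges. For instance
  ∂ADE = DE − AE + AD,
  ∂EFJ = FJ − EJ + EF.
As a 21×14 matrix over Z this has rank 13, with invariant factors (1,1,1,1,1,1,1,1,1,1,1,1,1).

Reading off H_k = ker ∂_k / im ∂_{k+1}:

  H_0: rank C_0 − rank ∂_1 = 7 − 6 = 1, and the invariant factors of ∂_1 are all 1, so H_0 ≅ Z.

(K is a triangulation of the torus T^2.)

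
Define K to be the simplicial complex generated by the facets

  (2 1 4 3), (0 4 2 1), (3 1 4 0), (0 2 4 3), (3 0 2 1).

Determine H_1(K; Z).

We work with the vertex ordering 0 < 1 < 2 < 3 < 4. The simplices of K, each written with vertices in increasing order, are:

  0-simplices (5): [0], [1], [2], [3], [4]
  1-simplices (10): [0,1], [0,2], [0,3], [0,4], [1,2], [1,3], [1,4], [2,3], [2,4], [3,4]
  2-simplices (10): [0,1,2], [0,1,3], [0,1,4], [0,2,3], [0,2,4], [0,3,4], [1,2,3], [1,2,4], [1,3,4], [2,3,4]
  3-simplices (5): [0,1,2,3], [0,1,2,4], [0,1,3,4], [0,2,3,4], [1,2,3,4]

Hence C_0 ≅ Z^5, C_1 ≅ Z^10, C_2 ≅ Z^10, C_3 ≅ Z^5.

∂_1: C_1 → C_0 sends each edge [p,q] (with p < q) to q − p. For instance
  ∂[2,3] = [3] − [2].
As a 5×10 matrix over Z this has rank 4, with invariant factors (1,1,1,1).

∂_2: C_2 → C_1 maps a triangle to the signed sum of its edges. For instance
  ∂[0,1,4] = [1,4] − [0,4] + [0,1],
  ∂[1,2,4] = [2,4] − [1,4] + [1,2].
The 10×10 boundary matrix has rank 6 and Smith normal form diag(1,1,1,1,1,1).

Boundary ∂_3: C_3 → C_2 sends each 3-simplex σ to the alternating sum Σ_i (−1)^i (σ with its i-th vertex removed). For instance
  ∂[0,1,3,4] = [1,3,4] − [0,3,4] + [0,1,4] − [0,1,3],
  ∂[1,2,3,4] = [2,3,4] − [1,3,4] + [1,2,4] − [1,2,3].
The resulting 10×5 matrix has rank 4, and its Smith normal form has invariant factors (1,1,1,1).

From H_k ≅ ker(∂_k) / im(∂_{k+1}) we obtain:

  H_1: rank ker ∂_1 − rank ∂_2 = (10 − 4) − 6 = 0, and the invariant factors of ∂_2 are all 1, so H_1 ≅ 0.

H_1 = 0.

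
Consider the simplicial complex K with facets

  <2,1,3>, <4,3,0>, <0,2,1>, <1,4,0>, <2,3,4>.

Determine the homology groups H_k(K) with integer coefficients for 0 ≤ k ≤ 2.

We work with the vertex ordering 0 < 1 < 2 < 3 < 4. The simplices of K, each written with vertices in increasing order, are:

  0-simplices (5): [0], [1], [2], [3], [4]
  1-simplices (10): [0,1], [0,2], [0,3], [0,4], [1,2], [1,3], [1,4], [2,3], [2,4], [3,4]
  2-simplices (5): [0,1,2], [0,1,4], [0,3,4], [1,2,3], [2,3,4]

so the chain groups are C_0 ≅ Z^5, C_1 ≅ Z^10, C_2 ≅ Z^5.

The boundary map ∂_1: C_1 → C_0 is given by ∂[p,q] = [q] − [p].
This gives a 5×10 integer matrix of rank 4; reducing to Smith normal form yields diagonal entries (1,1,1,1).

Boundary ∂_2: C_2 → C_1 acts by ∂[p,q,r] = [q,r] − [p,r] + [p,q]. For instance
  ∂[2,3,4] = [3,4] − [2,4] + [2,3],
  ∂[1,2,3] = [2,3] − [1,3] + [1,2].
This gives a 10×5 integer matrix of rank 5; reducing to Smith normal form yields diagonal entries (1,1,1,1,1).

Computing H_k = (kernel of ∂_k) / (image of ∂_{k+1}):

  H_0: rank C_0 − rank ∂_1 = 5 − 4 = 1, and the invariant factors of ∂_1 are all 1, so H_0 ≅ Z.
  H_1: rank ker ∂_1 − rank ∂_2 = (10 − 4) − 5 = 1, and the invariant factors of ∂_2 are all 1, so H_1 ≅ Z.
  H_2: rank ker ∂_2 − rank ∂_3 = (5 − 5) − 0 = 0, and there is no ∂_3, so H_2 ≅ 0.

H_0 ≅ Z,  H_1 ≅ Z,  H_2 = 0.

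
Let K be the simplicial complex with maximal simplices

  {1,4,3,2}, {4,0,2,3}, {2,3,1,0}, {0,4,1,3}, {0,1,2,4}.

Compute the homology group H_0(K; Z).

Take the total order 0 < 1 < 2 < 3 < 4 on the vertex set. Then K (dimension 3) consists of the simplices:

  0-simplices (5): [0], [1], [2], [3], [4]
  1-simplices (10): [0,1], [0,2], [0,3], [0,4], [1,2], [1,3], [1,4], [2,3], [2,4], [3,4]
  2-simplices (10): [0,1,2], [0,1,3], [0,1,4], [0,2,3], [0,2,4], [0,3,4], [1,2,3], [1,2,4], [1,3,4], [2,3,4]
  3-simplices (5): [0,1,2,3], [0,1,2,4], [0,1,3,4], [0,2,3,4], [1,2,3,4]

giving chain groups C_0 ≅ Z^5, C_1 ≅ Z^10, C_2 ≅ Z^10, C_3 ≅ Z^5.

∂_1: C_1 → C_0 sends each edge [p,q] (with p < q) to q − p. For instance
  ∂[0,2] = [2] − [0].
The resulting 5×10 matrix has rank 4, and its Smith normal form has invariant factors (1,1,1,1).

Boundary ∂_2: C_2 → C_1 sends each 2-simplex [p,q,r] to [q,r] − [p,r] + [p,q]. For instance
  ∂[0,1,3] = [1,3] − [0,3] + [0,1],
  ∂[0,1,2] = [1,2] − [0,2] + [0,1].
The 10×10 boundary matrix has rank 6 and Smith normal form diag(1,1,1,1,1,1).

The boundary map ∂_3: C_3 → C_2 sends each 3-simplex σ to the alternating sum Σ_i (−1)^i (σ with its i-th vertex removed). For instance
  ∂[0,1,2,4] = [1,2,4] − [0,2,4] + [0,1,4] − [0,1,2],
  ∂[1,2,3,4] = [2,3,4] − [1,3,4] + [1,2,4] − [1,2,3].
The 10×5 boundary matrix has rank 4 and Smith normal form diag(1,1,1,1).

From H_k ≅ ker(∂_k) / im(∂_{k+1}) we obtain:

  H_0: rank C_0 − rank ∂_1 = 5 − 4 = 1, and the invariant factors of ∂_1 are all 1, so H_0 ≅ Z.

(K is a triangulation of the 3-sphere S^3.)

H_0 = Z.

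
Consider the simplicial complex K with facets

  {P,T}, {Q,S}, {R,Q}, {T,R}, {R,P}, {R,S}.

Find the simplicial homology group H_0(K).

K has 5 vertices, 6 edges.
rank ∂_0 = 0, rank ∂_1 = 4 ⇒ b_0 = 5 − 0 − 4 = 1; all invariant factors of ∂_1 are 1 so no torsion. So H_0 = Z.

H_0 ≅ Z.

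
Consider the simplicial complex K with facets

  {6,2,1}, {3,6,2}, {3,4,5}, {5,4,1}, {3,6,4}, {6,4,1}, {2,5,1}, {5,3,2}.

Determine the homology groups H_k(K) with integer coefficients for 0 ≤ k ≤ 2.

H_0 ≅ Z,  H_1 = 0,  H_2 ≅ Z.

Fix the vertex order 1 < 2 < 3 < 4 < 5 < 6 and write every simplex with vertices in increasing order. Then dim K = 2 and the simplices of K are:

  0-simplices (6): [1], [2], [3], [4], [5], [6]
  1-simplices (12): [1,2], [1,4], [1,5], [1,6], [2,3], [2,5], [2,6], [3,4], [3,5], [3,6], [4,5], [4,6]
  2-simplices (8): [1,2,5], [1,2,6], [1,4,5], [1,4,6], [2,3,5], [2,3,6], [3,4,5], [3,4,6]

Hence C_0 ≅ Z^6, C_1 ≅ Z^12, C_2 ≅ Z^8.

∂_1: C_1 → C_0 maps an edge to its endpoints' difference, ∂[p,q] = q − p.
As a 6×12 matrix over Z this has rank 5, with invariant factors (1,1,1,1,1).

Boundary ∂_2: C_2 → C_1 sends each 2-simplex [p,q,r] to [q,r] − [p,r] + [p,q]. For instance
  ∂[1,4,5] = [4,5] − [1,5] + [1,4],
  ∂[3,4,5] = [4,5] − [3,5] + [3,4].
This gives a 12×8 integer matrix of rank 7; reducing to Smith normal form yields diagonal entries (1,1,1,1,1,1,1).

Reading off H_k = ker ∂_k / im ∂_{k+1}:

  H_0: rank C_0 − rank ∂_1 = 6 − 5 = 1, and the invariant factors of ∂_1 are all 1, so H_0 = Z.
  H_1: rank ker ∂_1 − rank ∂_2 = (12 − 5) − 7 = 0, and the invariant factors of ∂_2 are all 1, so H_1 = 0.
  H_2: rank ker ∂_2 − rank ∂_3 = (8 − 7) − 0 = 1, and there is no ∂_3, so H_2 = Z.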